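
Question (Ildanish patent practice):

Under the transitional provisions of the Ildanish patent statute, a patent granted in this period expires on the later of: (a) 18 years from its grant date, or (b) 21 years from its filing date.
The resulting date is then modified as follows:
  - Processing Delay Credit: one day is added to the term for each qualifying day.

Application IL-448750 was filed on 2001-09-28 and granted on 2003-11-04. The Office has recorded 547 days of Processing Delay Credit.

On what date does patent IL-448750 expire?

March 28, 2024

(a) grant + 18 years → 4 November 2021.
(b) filing + 21 years → 28 September 2022.
Later of the two: 28 September 2022.
Processing Delay Credit: +547 days → 28 March 2024.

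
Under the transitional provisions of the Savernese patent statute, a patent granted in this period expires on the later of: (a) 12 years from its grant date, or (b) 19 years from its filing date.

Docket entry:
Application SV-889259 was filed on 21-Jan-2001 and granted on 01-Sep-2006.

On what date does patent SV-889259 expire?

2020-01-21

(a) grant + 12 years → 1 September 2018.
(b) filing + 19 years → 21 January 2020.
Later of the two: 21 January 2020.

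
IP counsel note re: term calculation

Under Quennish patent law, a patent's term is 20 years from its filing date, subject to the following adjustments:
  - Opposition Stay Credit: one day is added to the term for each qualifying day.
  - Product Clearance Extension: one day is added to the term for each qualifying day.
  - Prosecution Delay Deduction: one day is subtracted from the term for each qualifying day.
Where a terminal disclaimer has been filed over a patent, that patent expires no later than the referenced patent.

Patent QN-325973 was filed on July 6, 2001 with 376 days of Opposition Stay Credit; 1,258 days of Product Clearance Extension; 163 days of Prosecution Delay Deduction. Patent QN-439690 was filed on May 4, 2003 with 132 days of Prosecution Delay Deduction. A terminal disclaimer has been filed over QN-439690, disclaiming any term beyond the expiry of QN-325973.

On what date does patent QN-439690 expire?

Natural term of QN-439690:
  Base: filing + 20 years → 4 May 2023.
  Prosecution Delay Deduction: −132 days → 23 December 2022.
Expiry of referenced patent QN-325973:
  Base: filing + 20 years → 6 July 2021.
  Opposition Stay Credit: +376 days → 17 July 2022.
  Product Clearance Extension: +1258 days → 26 December 2025.
  Prosecution Delay Deduction: −163 days → 16 July 2025.
Terminal disclaimer: QN-439690 expires on the earlier of 23 December 2022 and 16 July 2025.

2022-12-23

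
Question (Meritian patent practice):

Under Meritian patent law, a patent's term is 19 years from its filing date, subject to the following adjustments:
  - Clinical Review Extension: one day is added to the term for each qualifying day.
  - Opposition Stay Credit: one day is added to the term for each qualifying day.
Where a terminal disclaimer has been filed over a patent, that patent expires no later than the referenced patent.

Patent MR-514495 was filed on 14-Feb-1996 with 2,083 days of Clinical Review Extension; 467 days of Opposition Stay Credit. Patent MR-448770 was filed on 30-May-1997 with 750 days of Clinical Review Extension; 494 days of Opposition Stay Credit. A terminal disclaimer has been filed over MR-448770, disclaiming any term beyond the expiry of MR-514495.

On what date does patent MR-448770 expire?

Natural term of MR-448770:
  Base: filing + 19 years → 30 May 2016.
  Clinical Review Extension: +750 days → 19 June 2018.
  Opposition Stay Credit: +494 days → 26 October 2019.
Expiry of referenced patent MR-514495:
  Base: filing + 19 years → 14 February 2015.
  Clinical Review Extension: +2083 days → 28 October 2020.
  Opposition Stay Credit: +467 days → 7 February 2022.
Terminal disclaimer: MR-448770 expires on the earlier of 26 October 2019 and 7 February 2022.

October 26, 2019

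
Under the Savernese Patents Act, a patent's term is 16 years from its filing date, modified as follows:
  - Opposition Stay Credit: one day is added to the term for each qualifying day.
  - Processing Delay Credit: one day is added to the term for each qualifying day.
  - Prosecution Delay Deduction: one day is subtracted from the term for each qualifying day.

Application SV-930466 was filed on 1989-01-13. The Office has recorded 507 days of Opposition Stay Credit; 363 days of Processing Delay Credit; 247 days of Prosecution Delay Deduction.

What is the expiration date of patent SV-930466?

2006-09-28

Base term: filing date + 16 years → 13 January 2005.
Opposition Stay Credit: +507 days → 4 June 2006.
Processing Delay Credit: +363 days → 2 June 2007.
Prosecution Delay Deduction: −247 days → 28 September 2006.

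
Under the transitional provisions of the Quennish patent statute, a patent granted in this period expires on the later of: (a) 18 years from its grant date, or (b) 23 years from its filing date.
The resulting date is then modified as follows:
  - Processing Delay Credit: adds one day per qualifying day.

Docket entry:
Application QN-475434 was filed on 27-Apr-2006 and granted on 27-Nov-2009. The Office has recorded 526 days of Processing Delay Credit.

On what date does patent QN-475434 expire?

October 5, 2030

(a) grant + 18 years → 27 November 2027.
(b) filing + 23 years → 27 April 2029.
Later of the two: 27 April 2029.
Processing Delay Credit: +526 days → 5 October 2030.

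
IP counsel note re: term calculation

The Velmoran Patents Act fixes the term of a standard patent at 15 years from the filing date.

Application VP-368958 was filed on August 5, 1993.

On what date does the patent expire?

2008-08-05

Filing date + 15 years → 5 August 2008.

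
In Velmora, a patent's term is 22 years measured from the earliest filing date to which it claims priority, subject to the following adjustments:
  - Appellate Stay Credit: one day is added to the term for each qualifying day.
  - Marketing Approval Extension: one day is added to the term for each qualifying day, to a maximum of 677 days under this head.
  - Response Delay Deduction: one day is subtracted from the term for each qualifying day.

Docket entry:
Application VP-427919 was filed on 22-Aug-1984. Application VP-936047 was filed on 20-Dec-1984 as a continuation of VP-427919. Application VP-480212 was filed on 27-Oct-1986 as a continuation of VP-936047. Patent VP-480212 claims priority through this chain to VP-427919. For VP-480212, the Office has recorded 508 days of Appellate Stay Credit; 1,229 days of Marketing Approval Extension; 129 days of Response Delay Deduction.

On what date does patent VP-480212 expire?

Earliest priority filing: 22 August 1984.
Base term: 22 August 1984 + 22 years → 22 August 2006.
Appellate Stay Credit: +508 days → 12 January 2008.
Marketing Approval Extension: 1229 days claimed exceeds the 677-day cap, so +677 days → 19 November 2009.
Response Delay Deduction: −129 days → 13 July 2009.

July 13, 2009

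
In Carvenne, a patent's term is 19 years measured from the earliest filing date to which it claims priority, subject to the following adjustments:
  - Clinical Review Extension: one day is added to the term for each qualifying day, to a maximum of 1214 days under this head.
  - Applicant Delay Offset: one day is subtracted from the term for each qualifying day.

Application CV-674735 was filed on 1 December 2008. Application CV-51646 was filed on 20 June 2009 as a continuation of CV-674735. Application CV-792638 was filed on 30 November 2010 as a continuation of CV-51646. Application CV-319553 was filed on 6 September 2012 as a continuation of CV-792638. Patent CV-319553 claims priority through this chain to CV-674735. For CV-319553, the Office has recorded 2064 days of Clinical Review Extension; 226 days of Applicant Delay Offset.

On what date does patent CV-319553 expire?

2030-08-15

Earliest priority filing: 1 December 2008.
Base term: 1 December 2008 + 19 years → 1 December 2027.
Clinical Review Extension: 2064 days claimed exceeds the 1214-day cap, so +1214 days → 29 March 2031.
Applicant Delay Offset: −226 days → 15 August 2030.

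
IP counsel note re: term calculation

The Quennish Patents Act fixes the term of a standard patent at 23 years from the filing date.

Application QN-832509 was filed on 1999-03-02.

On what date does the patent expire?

March 2, 2022

Filing date + 23 years → 2 March 2022.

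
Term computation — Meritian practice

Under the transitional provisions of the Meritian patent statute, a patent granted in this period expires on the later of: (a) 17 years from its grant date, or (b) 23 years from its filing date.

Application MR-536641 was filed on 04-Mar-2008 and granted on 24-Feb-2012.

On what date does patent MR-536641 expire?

(a) grant + 17 years → 24 February 2029.
(b) filing + 23 years → 4 March 2031.
Later of the two: 4 March 2031.

March 4, 2031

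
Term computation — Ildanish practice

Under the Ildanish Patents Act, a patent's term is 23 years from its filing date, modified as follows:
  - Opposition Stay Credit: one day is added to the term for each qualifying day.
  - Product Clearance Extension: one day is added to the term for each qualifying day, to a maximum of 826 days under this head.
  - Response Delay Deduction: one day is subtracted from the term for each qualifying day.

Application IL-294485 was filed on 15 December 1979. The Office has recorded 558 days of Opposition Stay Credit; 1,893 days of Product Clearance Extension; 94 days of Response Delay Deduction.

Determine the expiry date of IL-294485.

Base term: filing date + 23 years → 15 December 2002.
Opposition Stay Credit: +558 days → 25 June 2004.
Product Clearance Extension: 1893 days claimed exceeds the 826-day cap, so +826 days → 29 September 2006.
Response Delay Deduction: −94 days → 27 June 2006.

2006-06-27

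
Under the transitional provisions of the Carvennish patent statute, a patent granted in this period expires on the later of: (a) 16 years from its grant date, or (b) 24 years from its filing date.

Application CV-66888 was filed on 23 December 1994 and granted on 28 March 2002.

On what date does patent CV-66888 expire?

2018-12-23

(a) grant + 16 years → 28 March 2018.
(b) filing + 24 years → 23 December 2018.
Later of the two: 23 December 2018.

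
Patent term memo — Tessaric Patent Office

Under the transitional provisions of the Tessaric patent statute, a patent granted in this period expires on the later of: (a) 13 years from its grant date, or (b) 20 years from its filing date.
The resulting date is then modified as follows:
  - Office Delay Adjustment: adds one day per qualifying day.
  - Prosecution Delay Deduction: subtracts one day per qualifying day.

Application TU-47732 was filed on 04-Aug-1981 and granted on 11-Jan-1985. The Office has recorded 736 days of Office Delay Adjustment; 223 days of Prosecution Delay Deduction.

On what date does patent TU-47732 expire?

(a) grant + 13 years → 11 January 1998.
(b) filing + 20 years → 4 August 2001.
Later of the two: 4 August 2001.
Office Delay Adjustment: +736 days → 10 August 2003.
Prosecution Delay Deduction: −223 days → 30 December 2002.

2002-12-30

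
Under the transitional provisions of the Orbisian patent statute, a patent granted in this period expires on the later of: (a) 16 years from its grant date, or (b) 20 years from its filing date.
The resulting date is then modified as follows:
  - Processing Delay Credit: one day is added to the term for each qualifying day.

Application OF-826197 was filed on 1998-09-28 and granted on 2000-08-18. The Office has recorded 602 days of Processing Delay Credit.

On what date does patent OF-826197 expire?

(a) grant + 16 years → 18 August 2016.
(b) filing + 20 years → 28 September 2018.
Later of the two: 28 September 2018.
Processing Delay Credit: +602 days → 22 May 2020.

2020-05-22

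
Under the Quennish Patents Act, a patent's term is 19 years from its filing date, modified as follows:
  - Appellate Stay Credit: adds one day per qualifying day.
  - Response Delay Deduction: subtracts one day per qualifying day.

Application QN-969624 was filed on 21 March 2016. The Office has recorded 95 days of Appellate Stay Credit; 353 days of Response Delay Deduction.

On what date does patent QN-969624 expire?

July 6, 2034

Base term: filing date + 19 years → 21 March 2035.
Appellate Stay Credit: +95 days → 24 June 2035.
Response Delay Deduction: −353 days → 6 July 2034.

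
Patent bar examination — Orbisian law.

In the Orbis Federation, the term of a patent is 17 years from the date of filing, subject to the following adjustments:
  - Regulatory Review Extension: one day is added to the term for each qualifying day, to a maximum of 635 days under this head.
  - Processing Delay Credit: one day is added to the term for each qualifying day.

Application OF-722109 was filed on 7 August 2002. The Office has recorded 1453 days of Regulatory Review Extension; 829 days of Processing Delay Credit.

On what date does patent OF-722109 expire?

Base term: filing date + 17 years → 7 August 2019.
Regulatory Review Extension: 1453 days claimed exceeds the 635-day cap, so +635 days → 3 May 2021.
Processing Delay Credit: +829 days → 10 August 2023.

2023-08-10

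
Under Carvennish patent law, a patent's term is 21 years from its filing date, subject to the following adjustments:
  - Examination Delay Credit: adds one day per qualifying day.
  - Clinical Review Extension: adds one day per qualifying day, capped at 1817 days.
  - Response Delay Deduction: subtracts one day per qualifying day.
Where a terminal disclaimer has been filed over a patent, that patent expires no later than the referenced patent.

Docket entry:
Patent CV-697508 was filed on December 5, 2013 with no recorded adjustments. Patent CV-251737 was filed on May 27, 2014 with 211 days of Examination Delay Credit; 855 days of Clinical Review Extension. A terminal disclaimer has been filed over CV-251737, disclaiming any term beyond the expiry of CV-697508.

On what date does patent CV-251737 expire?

Natural term of CV-251737:
  Base: filing + 21 years → 27 May 2035.
  Examination Delay Credit: +211 days → 24 December 2035.
  Clinical Review Extension: 855 days (within the 1817-day cap) → +855 days → 27 April 2038.
Expiry of referenced patent CV-697508:
  Base: filing + 21 years → 5 December 2034.
Terminal disclaimer: CV-251737 expires on the earlier of 27 April 2038 and 5 December 2034.

December 5, 2034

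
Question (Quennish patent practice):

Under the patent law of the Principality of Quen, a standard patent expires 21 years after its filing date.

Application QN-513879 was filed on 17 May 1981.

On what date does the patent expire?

Filing date + 21 years → 17 May 2002.

2002-05-17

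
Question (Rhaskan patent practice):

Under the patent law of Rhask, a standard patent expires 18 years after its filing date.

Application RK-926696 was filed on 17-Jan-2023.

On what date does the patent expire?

2041-01-17

Filing date + 18 years → 17 January 2041.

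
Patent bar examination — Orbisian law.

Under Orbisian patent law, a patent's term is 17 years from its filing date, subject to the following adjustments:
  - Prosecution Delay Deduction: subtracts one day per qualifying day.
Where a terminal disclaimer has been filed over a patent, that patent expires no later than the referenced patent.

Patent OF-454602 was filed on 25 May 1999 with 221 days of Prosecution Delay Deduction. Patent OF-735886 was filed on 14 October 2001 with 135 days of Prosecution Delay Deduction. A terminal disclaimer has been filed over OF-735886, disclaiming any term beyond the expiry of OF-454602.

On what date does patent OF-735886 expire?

October 17, 2015

Natural term of OF-735886:
  Base: filing + 17 years → 14 October 2018.
  Prosecution Delay Deduction: −135 days → 1 June 2018.
Expiry of referenced patent OF-454602:
  Base: filing + 17 years → 25 May 2016.
  Prosecution Delay Deduction: −221 days → 17 October 2015.
Terminal disclaimer: OF-735886 expires on the earlier of 1 June 2018 and 17 October 2015.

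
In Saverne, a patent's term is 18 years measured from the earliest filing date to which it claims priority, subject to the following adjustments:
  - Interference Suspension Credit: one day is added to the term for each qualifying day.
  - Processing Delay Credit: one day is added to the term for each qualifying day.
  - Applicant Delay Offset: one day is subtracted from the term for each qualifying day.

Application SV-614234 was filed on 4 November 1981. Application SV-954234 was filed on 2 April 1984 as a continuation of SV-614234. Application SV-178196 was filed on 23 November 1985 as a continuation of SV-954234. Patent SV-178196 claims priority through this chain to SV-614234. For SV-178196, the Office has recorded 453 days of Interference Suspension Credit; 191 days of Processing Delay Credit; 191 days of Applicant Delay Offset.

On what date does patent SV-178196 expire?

Earliest priority filing: 4 November 1981.
Base term: 4 November 1981 + 18 years → 4 November 1999.
Interference Suspension Credit: +453 days → 30 January 2001.
Processing Delay Credit: +191 days → 9 August 2001.
Applicant Delay Offset: −191 days → 30 January 2001.

2001-01-30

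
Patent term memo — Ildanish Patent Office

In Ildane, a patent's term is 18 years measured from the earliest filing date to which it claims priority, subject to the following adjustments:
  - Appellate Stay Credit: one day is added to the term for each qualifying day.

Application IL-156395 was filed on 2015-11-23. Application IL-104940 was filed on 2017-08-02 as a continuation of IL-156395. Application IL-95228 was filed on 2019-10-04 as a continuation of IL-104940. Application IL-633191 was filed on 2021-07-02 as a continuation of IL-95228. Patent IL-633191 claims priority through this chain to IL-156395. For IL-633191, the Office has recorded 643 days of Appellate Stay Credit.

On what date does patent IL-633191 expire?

2035-08-28

Earliest priority filing: 23 November 2015.
Base term: 23 November 2015 + 18 years → 23 November 2033.
Appellate Stay Credit: +643 days → 28 August 2035.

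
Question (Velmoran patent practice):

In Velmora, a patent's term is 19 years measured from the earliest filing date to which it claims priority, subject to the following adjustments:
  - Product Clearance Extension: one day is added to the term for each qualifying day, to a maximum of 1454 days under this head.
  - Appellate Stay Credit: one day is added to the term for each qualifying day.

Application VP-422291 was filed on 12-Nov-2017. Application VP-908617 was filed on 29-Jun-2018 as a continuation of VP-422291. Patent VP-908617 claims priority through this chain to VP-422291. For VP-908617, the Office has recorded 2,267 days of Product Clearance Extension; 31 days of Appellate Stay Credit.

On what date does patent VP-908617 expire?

Earliest priority filing: 12 November 2017.
Base term: 12 November 2017 + 19 years → 12 November 2036.
Product Clearance Extension: 2267 days claimed exceeds the 1454-day cap, so +1454 days → 5 November 2040.
Appellate Stay Credit: +31 days → 6 December 2040.

2040-12-06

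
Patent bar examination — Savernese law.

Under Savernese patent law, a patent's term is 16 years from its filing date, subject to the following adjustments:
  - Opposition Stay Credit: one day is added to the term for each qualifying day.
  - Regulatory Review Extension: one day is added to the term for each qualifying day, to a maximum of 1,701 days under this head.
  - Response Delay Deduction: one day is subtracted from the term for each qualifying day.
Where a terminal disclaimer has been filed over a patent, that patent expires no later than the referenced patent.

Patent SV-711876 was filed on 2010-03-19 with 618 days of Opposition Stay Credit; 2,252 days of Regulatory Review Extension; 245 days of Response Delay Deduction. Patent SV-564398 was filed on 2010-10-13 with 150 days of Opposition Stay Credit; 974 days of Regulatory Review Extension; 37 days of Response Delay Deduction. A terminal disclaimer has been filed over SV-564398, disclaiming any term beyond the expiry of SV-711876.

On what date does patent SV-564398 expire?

Natural term of SV-564398:
  Base: filing + 16 years → 13 October 2026.
  Opposition Stay Credit: +150 days → 12 March 2027.
  Regulatory Review Extension: 974 days (within the 1701-day cap) → +974 days → 10 November 2029.
  Response Delay Deduction: −37 days → 4 October 2029.
Expiry of referenced patent SV-711876:
  Base: filing + 16 years → 19 March 2026.
  Opposition Stay Credit: +618 days → 27 November 2027.
  Regulatory Review Extension: 2252 days claimed exceeds the 1701-day cap, so +1701 days → 24 July 2032.
  Response Delay Deduction: −245 days → 22 November 2031.
Terminal disclaimer: SV-564398 expires on the earlier of 4 October 2029 and 22 November 2031.

October 4, 2029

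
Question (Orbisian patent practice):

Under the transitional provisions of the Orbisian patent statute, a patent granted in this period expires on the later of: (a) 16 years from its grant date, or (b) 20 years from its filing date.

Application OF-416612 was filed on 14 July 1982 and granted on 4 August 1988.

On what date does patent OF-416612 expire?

2004-08-04

(a) grant + 16 years → 4 August 2004.
(b) filing + 20 years → 14 July 2002.
Later of the two: 4 August 2004.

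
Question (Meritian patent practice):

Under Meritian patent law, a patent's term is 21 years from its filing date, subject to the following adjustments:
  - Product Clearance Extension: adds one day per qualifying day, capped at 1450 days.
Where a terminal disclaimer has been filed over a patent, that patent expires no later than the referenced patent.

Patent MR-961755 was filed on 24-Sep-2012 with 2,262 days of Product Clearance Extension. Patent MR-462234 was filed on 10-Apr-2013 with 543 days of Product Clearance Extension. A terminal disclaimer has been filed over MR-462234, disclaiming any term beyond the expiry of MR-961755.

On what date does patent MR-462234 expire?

Natural term of MR-462234:
  Base: filing + 21 years → 10 April 2034.
  Product Clearance Extension: 543 days (within the 1450-day cap) → +543 days → 5 October 2035.
Expiry of referenced patent MR-961755:
  Base: filing + 21 years → 24 September 2033.
  Product Clearance Extension: 2262 days claimed exceeds the 1450-day cap, so +1450 days → 13 September 2037.
Terminal disclaimer: MR-462234 expires on the earlier of 5 October 2035 and 13 September 2037.

October 5, 2035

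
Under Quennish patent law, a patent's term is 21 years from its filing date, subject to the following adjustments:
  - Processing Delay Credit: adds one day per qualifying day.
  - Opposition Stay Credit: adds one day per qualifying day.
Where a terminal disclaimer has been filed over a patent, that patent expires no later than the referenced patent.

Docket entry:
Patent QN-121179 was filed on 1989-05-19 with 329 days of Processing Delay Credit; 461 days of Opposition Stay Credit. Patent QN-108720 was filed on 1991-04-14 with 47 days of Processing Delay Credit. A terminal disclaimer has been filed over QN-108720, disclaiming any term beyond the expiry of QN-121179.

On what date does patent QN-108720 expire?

Natural term of QN-108720:
  Base: filing + 21 years → 14 April 2012.
  Processing Delay Credit: +47 days → 31 May 2012.
Expiry of referenced patent QN-121179:
  Base: filing + 21 years → 19 May 2010.
  Processing Delay Credit: +329 days → 13 April 2011.
  Opposition Stay Credit: +461 days → 17 July 2012.
Terminal disclaimer: QN-108720 expires on the earlier of 31 May 2012 and 17 July 2012.

2012-05-31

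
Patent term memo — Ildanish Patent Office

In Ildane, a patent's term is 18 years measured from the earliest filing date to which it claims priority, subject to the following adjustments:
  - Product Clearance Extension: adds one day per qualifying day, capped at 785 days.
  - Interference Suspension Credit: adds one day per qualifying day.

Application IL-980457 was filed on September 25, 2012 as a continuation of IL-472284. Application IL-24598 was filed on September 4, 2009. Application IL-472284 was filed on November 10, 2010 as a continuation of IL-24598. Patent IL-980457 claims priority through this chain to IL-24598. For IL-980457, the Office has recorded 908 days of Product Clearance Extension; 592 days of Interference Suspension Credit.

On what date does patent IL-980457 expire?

2031-06-12

Earliest priority filing: 4 September 2009.
Base term: 4 September 2009 + 18 years → 4 September 2027.
Product Clearance Extension: 908 days claimed exceeds the 785-day cap, so +785 days → 28 October 2029.
Interference Suspension Credit: +592 days → 12 June 2031.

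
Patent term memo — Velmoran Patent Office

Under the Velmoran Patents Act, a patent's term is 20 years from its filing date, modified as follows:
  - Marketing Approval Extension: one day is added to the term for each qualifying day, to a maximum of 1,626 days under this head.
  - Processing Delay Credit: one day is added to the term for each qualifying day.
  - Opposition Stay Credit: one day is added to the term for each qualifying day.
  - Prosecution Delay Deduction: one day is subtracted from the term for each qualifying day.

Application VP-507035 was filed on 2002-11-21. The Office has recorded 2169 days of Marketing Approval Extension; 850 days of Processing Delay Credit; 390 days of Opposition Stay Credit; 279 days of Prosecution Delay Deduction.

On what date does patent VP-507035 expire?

Base term: filing date + 20 years → 21 November 2022.
Marketing Approval Extension: 2169 days claimed exceeds the 1626-day cap, so +1626 days → 5 May 2027.
Processing Delay Credit: +850 days → 1 September 2029.
Opposition Stay Credit: +390 days → 26 September 2030.
Prosecution Delay Deduction: −279 days → 21 December 2029.

December 21, 2029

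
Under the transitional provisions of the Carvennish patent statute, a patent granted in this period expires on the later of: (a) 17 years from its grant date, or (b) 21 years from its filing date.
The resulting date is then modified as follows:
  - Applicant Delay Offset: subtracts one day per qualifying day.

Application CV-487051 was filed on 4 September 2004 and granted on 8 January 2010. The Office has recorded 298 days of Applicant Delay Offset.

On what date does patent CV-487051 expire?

(a) grant + 17 years → 8 January 2027.
(b) filing + 21 years → 4 September 2025.
Later of the two: 8 January 2027.
Applicant Delay Offset: −298 days → 16 March 2026.

March 16, 2026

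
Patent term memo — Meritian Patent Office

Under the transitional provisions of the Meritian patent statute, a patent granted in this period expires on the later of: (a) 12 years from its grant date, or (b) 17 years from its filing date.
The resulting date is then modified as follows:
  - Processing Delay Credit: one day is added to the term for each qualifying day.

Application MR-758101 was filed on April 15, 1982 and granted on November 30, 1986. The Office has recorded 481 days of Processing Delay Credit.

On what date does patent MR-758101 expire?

(a) grant + 12 years → 30 November 1998.
(b) filing + 17 years → 15 April 1999.
Later of the two: 15 April 1999.
Processing Delay Credit: +481 days → 8 August 2000.

2000-08-08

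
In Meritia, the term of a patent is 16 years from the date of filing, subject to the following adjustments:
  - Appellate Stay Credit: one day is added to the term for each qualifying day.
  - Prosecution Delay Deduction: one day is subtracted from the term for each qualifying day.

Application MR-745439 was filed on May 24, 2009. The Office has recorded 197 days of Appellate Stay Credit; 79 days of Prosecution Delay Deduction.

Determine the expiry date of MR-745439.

Base term: filing date + 16 years → 24 May 2025.
Appellate Stay Credit: +197 days → 7 December 2025.
Prosecution Delay Deduction: −79 days → 19 September 2025.

2025-09-19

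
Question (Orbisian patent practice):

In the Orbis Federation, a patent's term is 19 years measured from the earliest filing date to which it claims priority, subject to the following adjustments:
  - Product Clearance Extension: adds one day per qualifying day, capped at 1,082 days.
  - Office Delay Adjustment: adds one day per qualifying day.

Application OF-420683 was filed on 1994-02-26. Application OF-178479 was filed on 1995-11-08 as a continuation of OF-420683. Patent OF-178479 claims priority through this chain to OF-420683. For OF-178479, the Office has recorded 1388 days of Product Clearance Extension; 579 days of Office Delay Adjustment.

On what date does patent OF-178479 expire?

2017-09-14

Earliest priority filing: 26 February 1994.
Base term: 26 February 1994 + 19 years → 26 February 2013.
Product Clearance Extension: 1388 days claimed exceeds the 1082-day cap, so +1082 days → 13 February 2016.
Office Delay Adjustment: +579 days → 14 September 2017.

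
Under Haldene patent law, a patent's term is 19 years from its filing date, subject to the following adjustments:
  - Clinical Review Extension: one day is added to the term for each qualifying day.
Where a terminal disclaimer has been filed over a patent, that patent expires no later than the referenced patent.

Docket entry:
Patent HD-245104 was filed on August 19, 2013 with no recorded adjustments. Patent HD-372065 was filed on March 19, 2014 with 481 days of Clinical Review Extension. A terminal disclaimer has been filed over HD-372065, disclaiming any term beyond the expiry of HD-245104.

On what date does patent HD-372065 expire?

Natural term of HD-372065:
  Base: filing + 19 years → 19 March 2033.
  Clinical Review Extension: +481 days → 13 July 2034.
Expiry of referenced patent HD-245104:
  Base: filing + 19 years → 19 August 2032.
Terminal disclaimer: HD-372065 expires on the earlier of 13 July 2034 and 19 August 2032.

August 19, 2032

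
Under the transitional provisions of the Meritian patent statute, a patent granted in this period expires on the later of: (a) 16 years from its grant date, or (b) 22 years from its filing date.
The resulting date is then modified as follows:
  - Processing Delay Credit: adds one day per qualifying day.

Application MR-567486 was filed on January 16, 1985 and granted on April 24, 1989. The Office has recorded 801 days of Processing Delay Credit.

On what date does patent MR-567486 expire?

March 27, 2009

(a) grant + 16 years → 24 April 2005.
(b) filing + 22 years → 16 January 2007.
Later of the two: 16 January 2007.
Processing Delay Credit: +801 days → 27 March 2009.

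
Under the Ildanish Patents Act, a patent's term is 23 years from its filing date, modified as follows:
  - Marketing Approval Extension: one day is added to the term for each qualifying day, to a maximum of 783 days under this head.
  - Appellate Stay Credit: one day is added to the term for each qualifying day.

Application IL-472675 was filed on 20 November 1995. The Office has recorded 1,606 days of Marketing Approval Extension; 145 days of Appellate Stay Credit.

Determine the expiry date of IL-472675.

Base term: filing date + 23 years → 20 November 2018.
Marketing Approval Extension: 1606 days claimed exceeds the 783-day cap, so +783 days → 11 January 2021.
Appellate Stay Credit: +145 days → 5 June 2021.

June 5, 2021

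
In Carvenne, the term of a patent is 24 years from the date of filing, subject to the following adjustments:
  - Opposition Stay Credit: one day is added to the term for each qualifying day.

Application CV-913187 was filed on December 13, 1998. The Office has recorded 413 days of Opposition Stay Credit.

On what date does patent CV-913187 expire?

Base term: filing date + 24 years → 13 December 2022.
Opposition Stay Credit: +413 days → 30 January 2024.

2024-01-30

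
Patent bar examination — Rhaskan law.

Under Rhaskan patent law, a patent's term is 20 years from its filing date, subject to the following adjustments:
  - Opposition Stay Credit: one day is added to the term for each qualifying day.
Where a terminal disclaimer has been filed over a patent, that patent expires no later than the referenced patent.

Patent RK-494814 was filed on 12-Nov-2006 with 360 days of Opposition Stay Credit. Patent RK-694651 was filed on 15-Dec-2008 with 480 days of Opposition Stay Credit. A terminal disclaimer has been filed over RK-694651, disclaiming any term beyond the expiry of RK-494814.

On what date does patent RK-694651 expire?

Natural term of RK-694651:
  Base: filing + 20 years → 15 December 2028.
  Opposition Stay Credit: +480 days → 9 April 2030.
Expiry of referenced patent RK-494814:
  Base: filing + 20 years → 12 November 2026.
  Opposition Stay Credit: +360 days → 7 November 2027.
Terminal disclaimer: RK-694651 expires on the earlier of 9 April 2030 and 7 November 2027.

November 7, 2027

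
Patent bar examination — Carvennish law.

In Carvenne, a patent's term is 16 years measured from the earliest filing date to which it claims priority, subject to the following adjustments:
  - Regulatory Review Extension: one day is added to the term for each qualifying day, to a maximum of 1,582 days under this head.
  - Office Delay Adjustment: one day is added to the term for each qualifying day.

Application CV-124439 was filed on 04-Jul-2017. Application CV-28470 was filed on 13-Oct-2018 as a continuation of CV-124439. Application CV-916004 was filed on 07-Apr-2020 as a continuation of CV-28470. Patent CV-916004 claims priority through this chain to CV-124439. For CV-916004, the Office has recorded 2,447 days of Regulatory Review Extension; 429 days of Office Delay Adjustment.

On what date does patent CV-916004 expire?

January 5, 2039

Earliest priority filing: 4 July 2017.
Base term: 4 July 2017 + 16 years → 4 July 2033.
Regulatory Review Extension: 2447 days claimed exceeds the 1582-day cap, so +1582 days → 2 November 2037.
Office Delay Adjustment: +429 days → 5 January 2039.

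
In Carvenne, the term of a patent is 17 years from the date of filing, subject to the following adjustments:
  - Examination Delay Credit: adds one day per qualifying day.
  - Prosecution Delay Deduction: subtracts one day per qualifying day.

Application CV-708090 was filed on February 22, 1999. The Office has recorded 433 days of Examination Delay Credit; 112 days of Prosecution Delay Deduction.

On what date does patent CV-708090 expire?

January 8, 2017

Base term: filing date + 17 years → 22 February 2016.
Examination Delay Credit: +433 days → 30 April 2017.
Prosecution Delay Deduction: −112 days → 8 January 2017.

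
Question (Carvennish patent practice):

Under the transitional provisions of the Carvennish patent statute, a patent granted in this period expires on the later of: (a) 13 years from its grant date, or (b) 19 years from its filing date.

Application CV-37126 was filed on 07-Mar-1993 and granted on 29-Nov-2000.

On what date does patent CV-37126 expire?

November 29, 2013

(a) grant + 13 years → 29 November 2013.
(b) filing + 19 years → 7 March 2012.
Later of the two: 29 November 2013.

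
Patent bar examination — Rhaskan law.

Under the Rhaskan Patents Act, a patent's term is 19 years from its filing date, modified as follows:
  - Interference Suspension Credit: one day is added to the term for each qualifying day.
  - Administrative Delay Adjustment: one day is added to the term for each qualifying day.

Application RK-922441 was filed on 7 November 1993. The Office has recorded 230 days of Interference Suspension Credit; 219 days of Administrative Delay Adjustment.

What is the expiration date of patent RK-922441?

January 30, 2014

Base term: filing date + 19 years → 7 November 2012.
Interference Suspension Credit: +230 days → 25 June 2013.
Administrative Delay Adjustment: +219 days → 30 January 2014.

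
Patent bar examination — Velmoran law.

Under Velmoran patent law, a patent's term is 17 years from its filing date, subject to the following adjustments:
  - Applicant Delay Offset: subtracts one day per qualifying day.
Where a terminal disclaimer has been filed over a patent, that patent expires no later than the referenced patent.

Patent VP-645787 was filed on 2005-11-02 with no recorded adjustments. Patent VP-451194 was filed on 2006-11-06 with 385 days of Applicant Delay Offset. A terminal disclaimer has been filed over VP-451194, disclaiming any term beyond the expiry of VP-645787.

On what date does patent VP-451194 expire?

Natural term of VP-451194:
  Base: filing + 17 years → 6 November 2023.
  Applicant Delay Offset: −385 days → 17 October 2022.
Expiry of referenced patent VP-645787:
  Base: filing + 17 years → 2 November 2022.
Terminal disclaimer: VP-451194 expires on the earlier of 17 October 2022 and 2 November 2022.

2022-10-17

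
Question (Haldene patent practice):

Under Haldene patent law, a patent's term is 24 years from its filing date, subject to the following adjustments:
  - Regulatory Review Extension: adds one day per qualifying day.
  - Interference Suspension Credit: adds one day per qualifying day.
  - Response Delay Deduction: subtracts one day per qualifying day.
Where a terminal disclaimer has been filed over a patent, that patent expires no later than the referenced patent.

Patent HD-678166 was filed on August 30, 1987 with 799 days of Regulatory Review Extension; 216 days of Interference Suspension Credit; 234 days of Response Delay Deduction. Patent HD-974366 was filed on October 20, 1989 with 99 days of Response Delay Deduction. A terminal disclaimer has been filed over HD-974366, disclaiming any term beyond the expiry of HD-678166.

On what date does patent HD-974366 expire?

Natural term of HD-974366:
  Base: filing + 24 years → 20 October 2013.
  Response Delay Deduction: −99 days → 13 July 2013.
Expiry of referenced patent HD-678166:
  Base: filing + 24 years → 30 August 2011.
  Regulatory Review Extension: +799 days → 6 November 2013.
  Interference Suspension Credit: +216 days → 10 June 2014.
  Response Delay Deduction: −234 days → 19 October 2013.
Terminal disclaimer: HD-974366 expires on the earlier of 13 July 2013 and 19 October 2013.

2013-07-13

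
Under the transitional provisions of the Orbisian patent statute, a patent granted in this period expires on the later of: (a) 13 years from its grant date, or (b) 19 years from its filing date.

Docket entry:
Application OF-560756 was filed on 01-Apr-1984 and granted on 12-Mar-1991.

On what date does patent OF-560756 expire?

(a) grant + 13 years → 12 March 2004.
(b) filing + 19 years → 1 April 2003.
Later of the two: 12 March 2004.

March 12, 2004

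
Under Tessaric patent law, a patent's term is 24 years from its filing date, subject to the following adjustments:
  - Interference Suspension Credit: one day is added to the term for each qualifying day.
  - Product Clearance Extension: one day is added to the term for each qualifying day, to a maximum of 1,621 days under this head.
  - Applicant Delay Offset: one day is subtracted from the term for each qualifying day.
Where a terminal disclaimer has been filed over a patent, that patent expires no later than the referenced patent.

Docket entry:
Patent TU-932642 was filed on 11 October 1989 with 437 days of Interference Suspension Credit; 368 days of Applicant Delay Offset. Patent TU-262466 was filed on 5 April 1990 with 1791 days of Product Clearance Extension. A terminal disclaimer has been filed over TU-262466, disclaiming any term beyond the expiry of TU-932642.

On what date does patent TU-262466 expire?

Natural term of TU-262466:
  Base: filing + 24 years → 5 April 2014.
  Product Clearance Extension: 1791 days claimed exceeds the 1621-day cap, so +1621 days → 12 September 2018.
Expiry of referenced patent TU-932642:
  Base: filing + 24 years → 11 October 2013.
  Interference Suspension Credit: +437 days → 22 December 2014.
  Applicant Delay Offset: −368 days → 19 December 2013.
Terminal disclaimer: TU-262466 expires on the earlier of 12 September 2018 and 19 December 2013.

2013-12-19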